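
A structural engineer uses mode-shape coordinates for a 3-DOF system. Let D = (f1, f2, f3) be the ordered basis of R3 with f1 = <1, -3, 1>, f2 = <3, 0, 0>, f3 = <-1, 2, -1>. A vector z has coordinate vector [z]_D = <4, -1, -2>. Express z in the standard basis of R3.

<3, -16, 6>

z = M [z]_D, where M has columns f1, ..., f3.
Carrying out the matrix-vector product, z = <3, -16, 6>.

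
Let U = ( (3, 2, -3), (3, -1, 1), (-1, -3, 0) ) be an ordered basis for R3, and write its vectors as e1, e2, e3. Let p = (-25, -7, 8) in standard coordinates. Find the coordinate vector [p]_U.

Write p = c_1 e1 + ... + c_3 e3 and solve for the c_i.
Row-reducing the augmented matrix [M | p] gives c = (-4, -4, 1).
Check: -4e1 - 4e2 + e3 = (-25, -7, 8).

(-4, -4, 1)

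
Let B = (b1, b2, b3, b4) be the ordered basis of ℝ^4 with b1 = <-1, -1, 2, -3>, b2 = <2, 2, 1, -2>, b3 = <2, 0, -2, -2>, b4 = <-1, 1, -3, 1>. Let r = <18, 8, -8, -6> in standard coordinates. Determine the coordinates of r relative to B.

<-3, 3, 4, -1>

We seek scalars with c_1 b1 + ... + c_4 b4 = r; equivalently solve M c = r where the columns of M are b1, ..., b4.
Gaussian elimination on [M | r] yields c = (-3, 3, 4, -1).
Check: -3b1 + 3b2 + 4b3 - b4 = <18, 8, -8, -6>.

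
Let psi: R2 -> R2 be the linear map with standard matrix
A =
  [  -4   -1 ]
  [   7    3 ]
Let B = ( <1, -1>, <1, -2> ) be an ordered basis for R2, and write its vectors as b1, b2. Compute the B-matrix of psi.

[[-2, -3], [-1, 1]]

The j-th column of [psi]_B is [psi(bj)]_B.
psi(b1) = A b1 = <-3, 4> = -2b1 - b2, so column 1 is <-2, -1>.
Repeating for b2 and assembling the columns gives [[-2, -3], [-1, 1]].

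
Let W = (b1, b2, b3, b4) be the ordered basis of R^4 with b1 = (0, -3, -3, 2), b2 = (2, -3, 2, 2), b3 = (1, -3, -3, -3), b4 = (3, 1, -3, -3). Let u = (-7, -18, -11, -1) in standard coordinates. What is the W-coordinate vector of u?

We seek scalars with c_1 b1 + ... + c_4 b4 = u; equivalently solve M c = u where the columns of M are b1, ..., b4.
Gaussian elimination on [M | u] yields c = (2, -1, 4, -3).
Check: 2b1 - b2 + 4b3 - 3b4 = (-7, -18, -11, -1).

(2, -1, 4, -3)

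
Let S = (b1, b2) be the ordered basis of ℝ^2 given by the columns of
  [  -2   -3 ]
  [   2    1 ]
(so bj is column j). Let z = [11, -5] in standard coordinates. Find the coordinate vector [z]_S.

[-1, -3]

We seek scalars with c_1 b1 + c_2 b2 = z; equivalently solve M c = z where the columns of M are b1, b2.
System: -2c_1 - 3c_2 = 11, 2c_1 + c_2 = -5; solving gives c_1 = -1, c_2 = -3.
Check: -b1 - 3b2 = [11, -5].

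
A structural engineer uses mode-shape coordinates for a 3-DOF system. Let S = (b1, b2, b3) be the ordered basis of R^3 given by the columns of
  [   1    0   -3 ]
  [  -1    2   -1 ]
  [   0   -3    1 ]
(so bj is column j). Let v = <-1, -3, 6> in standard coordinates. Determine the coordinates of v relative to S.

Write v = c_1 b1 + ... + c_3 b3 and solve for the c_i.
Row-reducing the augmented matrix [M | v] gives c = (-1, -2, 0).
Check: -b1 - 2b2 + 0·b3 = <-1, -3, 6>.

<-1, -2, 0>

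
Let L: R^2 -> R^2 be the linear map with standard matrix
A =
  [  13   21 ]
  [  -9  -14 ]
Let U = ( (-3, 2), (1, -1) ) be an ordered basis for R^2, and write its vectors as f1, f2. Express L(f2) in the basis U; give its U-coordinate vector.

(3, 1)

Column 2 of [L]_U is the U-coordinate vector of L(f2).
In standard coordinates L(f2) = A f2 = (-8, 5).
Converting to U: (-8, 5) = 3f1 + f2, so the coordinate vector is (3, 1).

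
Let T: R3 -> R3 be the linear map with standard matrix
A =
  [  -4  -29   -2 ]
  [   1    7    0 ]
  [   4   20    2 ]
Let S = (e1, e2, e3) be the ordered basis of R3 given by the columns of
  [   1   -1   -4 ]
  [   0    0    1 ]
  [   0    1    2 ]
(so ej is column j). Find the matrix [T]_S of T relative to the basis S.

[[2, -2, -3], [2, 0, 2], [1, -1, 3]]

With P the matrix whose columns are e1, ..., e3, [T]_S = P^(-1) A P.
Column by column: T(e1) = A e1 = <-4, 1, 4>; its S-coordinates <2, 2, 1> give column 1.
Continuing for each basis vector yields [T]_S = [[2, -2, -3], [2, 0, 2], [1, -1, 3]].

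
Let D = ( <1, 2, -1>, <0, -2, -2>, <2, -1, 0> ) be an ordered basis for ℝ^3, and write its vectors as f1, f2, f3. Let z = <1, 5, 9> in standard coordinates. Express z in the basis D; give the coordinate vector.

[z]_D is the unique c with M c = z, where M has columns f1, ..., f3.
Gaussian elimination on [M | z] yields c = (-1, -4, 1).
Check: -f1 - 4f2 + f3 = <1, 5, 9>.

<-1, -4, 1>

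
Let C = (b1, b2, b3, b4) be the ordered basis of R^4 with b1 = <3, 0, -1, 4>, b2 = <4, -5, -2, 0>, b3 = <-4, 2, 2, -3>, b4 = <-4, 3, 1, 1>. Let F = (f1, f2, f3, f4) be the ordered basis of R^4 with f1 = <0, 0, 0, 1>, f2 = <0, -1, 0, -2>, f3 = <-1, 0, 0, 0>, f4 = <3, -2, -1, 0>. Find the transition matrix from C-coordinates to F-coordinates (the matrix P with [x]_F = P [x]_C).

Let M have columns bj and N have columns fj. Then for every x, N [x]_F = x = M [x]_C, so P = N^(-1) M.
Since det N = -1, N^(-1) has integer entries; multiplying gives P = [[0, 2, 1, -1], [-2, 1, 2, -1], [0, 2, -2, 1], [1, 2, -2, -1]].

[[0, 2, 1, -1], [-2, 1, 2, -1], [0, 2, -2, 1], [1, 2, -2, -1]]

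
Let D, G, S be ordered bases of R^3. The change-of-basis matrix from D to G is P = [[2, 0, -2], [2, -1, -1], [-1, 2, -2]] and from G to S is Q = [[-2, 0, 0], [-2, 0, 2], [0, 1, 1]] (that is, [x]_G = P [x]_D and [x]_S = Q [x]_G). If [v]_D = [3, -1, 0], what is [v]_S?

[-12, -22, 2]

First [v]_G = P [v]_D = [6, 7, -5].
Then [v]_S = Q [v]_G = [-12, -22, 2].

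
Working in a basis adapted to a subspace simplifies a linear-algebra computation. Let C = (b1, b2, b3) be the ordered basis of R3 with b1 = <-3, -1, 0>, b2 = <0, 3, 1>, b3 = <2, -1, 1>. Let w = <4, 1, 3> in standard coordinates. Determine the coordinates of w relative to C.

[w]_C is the unique c with M c = w, where M has columns b1, ..., b3.
Gaussian elimination on [M | w] yields c = (0, 1, 2).
Check: 0·b1 + b2 + 2b3 = <4, 1, 3>.

<0, 1, 2>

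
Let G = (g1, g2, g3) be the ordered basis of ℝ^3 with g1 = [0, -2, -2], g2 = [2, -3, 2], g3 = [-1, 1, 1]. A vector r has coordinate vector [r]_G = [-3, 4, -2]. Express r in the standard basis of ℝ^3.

[10, -8, 12]

r = M [r]_G, where M has columns g1, ..., g3.
Carrying out the matrix-vector product, r = [10, -8, 12].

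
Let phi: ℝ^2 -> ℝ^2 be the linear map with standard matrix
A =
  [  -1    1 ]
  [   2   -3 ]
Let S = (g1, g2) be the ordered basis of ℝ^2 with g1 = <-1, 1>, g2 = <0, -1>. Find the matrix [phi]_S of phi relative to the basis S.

With P the matrix whose columns are g1, g2, [phi]_S = P^(-1) A P.
Column by column: phi(g1) = A g1 = <2, -5>; its S-coordinates <-2, 3> give column 1.
Continuing for each basis vector yields [phi]_S = [[-2, 1], [3, -2]].

[[-2, 1], [3, -2]]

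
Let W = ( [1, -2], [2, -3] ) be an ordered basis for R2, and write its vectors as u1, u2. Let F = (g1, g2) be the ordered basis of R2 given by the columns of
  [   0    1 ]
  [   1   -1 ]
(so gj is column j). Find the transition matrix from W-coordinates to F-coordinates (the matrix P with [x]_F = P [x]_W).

Column j of P is [uj]_F, since P maps W-coordinates to F-coordinates.
Expressing u1 in F: u1 = -g1 + g2, so column 1 of P is [-1, 1].
Doing the same for each uj gives P = [[-1, -1], [1, 2]].

[[-1, -1], [1, 2]]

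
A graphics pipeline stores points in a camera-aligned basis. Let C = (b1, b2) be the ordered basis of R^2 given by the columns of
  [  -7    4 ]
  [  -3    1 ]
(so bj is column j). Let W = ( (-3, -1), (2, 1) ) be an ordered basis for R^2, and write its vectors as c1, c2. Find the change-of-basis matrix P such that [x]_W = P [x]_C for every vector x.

Let M have columns bj and N have columns cj. Then for every x, N [x]_W = x = M [x]_C, so P = N^(-1) M.
Since det N = -1, N^(-1) has integer entries; multiplying gives P = [[1, -2], [-2, -1]].

[[1, -2], [-2, -1]]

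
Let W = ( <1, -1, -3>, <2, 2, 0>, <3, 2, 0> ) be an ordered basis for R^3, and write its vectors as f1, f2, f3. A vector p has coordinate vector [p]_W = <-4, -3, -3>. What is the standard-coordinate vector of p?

<-19, -8, 12>

p = M [p]_W, where M has columns f1, ..., f3.
Carrying out the matrix-vector product, p = <-19, -8, 12>.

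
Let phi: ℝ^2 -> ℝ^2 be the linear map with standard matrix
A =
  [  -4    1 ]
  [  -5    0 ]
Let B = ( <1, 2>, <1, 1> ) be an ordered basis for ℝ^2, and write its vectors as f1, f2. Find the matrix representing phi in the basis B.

[[-3, -2], [1, -1]]

Let P have columns f1, f2. Then [phi]_B = P^(-1) A P.
Here det P = -1, so P^(-1) is integer; computing A P first and then P^(-1)(A P) gives [[-3, -2], [1, -1]].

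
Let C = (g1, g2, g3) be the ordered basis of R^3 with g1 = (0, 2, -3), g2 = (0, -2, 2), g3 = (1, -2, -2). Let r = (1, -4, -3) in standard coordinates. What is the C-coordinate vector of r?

(3, 4, 1)

[r]_C is the unique c with M c = r, where M has columns g1, ..., g3.
Row-reducing the augmented matrix [M | r] gives c = (3, 4, 1).
Check: 3g1 + 4g2 + g3 = (1, -4, -3).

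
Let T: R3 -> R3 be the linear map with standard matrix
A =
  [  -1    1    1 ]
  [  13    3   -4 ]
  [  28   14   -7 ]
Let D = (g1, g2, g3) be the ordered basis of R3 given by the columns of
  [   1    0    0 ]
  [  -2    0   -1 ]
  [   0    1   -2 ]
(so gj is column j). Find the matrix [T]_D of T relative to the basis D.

[[-3, 1, -3], [-2, -3, 2], [-1, 2, 1]]

With P the matrix whose columns are g1, ..., g3, [T]_D = P^(-1) A P.
Column by column: T(g1) = A g1 = [-3, 7, 0]; its D-coordinates [-3, -2, -1] give column 1.
Continuing for each basis vector yields [T]_D = [[-3, 1, -3], [-2, -3, 2], [-1, 2, 1]].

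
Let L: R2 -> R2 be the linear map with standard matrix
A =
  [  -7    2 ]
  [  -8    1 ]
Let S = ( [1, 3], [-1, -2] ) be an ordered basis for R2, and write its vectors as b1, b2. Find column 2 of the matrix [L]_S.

Compute L(b2) = A b2 = [3, 6] in standard coordinates.
Then write this in S-coordinates: solve for y in y_1 b1 + y_2 b2 = [3, 6].
This gives y = [0, -3], which is column 2 of [L]_S.

[0, -3]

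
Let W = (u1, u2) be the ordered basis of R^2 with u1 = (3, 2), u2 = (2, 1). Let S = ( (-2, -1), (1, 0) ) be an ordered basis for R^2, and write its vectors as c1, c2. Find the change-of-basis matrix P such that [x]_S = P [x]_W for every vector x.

[[-2, -1], [-1, 0]]

Column j of P is [uj]_S, since P maps W-coordinates to S-coordinates.
Expressing u1 in S: u1 = -2c1 - c2, so column 1 of P is (-2, -1).
Doing the same for each uj gives P = [[-2, -1], [-1, 0]].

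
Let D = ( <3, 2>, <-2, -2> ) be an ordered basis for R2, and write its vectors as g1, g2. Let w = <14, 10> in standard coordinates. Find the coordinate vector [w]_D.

<4, -1>

Write w = c_1 g1 + c_2 g2 and solve for the c_i.
System: 3c_1 - 2c_2 = 14, 2c_1 - 2c_2 = 10; solving gives c_1 = 4, c_2 = -1.
Check: 4g1 - g2 = <14, 10>.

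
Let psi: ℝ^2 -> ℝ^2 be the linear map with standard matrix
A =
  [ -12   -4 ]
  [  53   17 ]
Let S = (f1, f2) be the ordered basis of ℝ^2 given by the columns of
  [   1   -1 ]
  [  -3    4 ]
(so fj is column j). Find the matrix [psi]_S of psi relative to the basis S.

With P the matrix whose columns are f1, f2, [psi]_S = P^(-1) A P.
Column by column: psi(f1) = A f1 = (0, 2); its S-coordinates (2, 2) give column 1.
Continuing for each basis vector yields [psi]_S = [[2, -1], [2, 3]].

[[2, -1], [2, 3]]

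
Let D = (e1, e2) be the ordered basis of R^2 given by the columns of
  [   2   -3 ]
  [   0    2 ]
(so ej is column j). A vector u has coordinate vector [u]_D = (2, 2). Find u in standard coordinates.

(-2, 4)

u = M [u]_D, where M has columns e1, e2.
Carrying out the matrix-vector product, u = (-2, 4).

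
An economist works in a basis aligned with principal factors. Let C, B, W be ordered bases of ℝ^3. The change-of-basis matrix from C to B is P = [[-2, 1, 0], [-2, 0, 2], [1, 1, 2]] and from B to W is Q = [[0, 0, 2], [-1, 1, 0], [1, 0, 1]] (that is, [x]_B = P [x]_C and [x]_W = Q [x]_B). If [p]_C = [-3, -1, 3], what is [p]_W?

First [p]_B = P [p]_C = [5, 12, 2].
Then [p]_W = Q [p]_B = [4, 7, 7].

[4, 7, 7]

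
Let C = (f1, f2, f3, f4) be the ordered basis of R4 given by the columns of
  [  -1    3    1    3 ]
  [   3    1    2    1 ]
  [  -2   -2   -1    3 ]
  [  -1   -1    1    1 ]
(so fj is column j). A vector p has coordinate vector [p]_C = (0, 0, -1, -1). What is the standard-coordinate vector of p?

p = M [p]_C, where M has columns f1, ..., f4.
Carrying out the matrix-vector product, p = (-4, -3, -2, -2).

(-4, -3, -2, -2)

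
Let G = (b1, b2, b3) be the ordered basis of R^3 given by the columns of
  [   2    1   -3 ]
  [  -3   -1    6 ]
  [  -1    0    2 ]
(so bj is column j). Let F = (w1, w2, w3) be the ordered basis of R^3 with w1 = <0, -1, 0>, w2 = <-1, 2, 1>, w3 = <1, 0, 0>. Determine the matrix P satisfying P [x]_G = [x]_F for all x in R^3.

Column j of P is [bj]_F, since P maps G-coordinates to F-coordinates.
Expressing b1 in F: b1 = w1 - w2 + w3, so column 1 of P is <1, -1, 1>.
Doing the same for each bj gives P = [[1, 1, -2], [-1, 0, 2], [1, 1, -1]].

[[1, 1, -2], [-1, 0, 2], [1, 1, -1]]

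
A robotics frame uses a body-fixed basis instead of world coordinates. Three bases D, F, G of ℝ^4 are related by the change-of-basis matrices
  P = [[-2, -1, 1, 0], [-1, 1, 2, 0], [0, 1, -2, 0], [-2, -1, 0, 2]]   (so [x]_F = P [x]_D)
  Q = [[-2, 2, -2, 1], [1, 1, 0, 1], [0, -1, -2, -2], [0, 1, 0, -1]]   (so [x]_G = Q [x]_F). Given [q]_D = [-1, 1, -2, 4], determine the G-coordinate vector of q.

[-3, 6, -26, -11]

Composing the changes, [q]_G = Q P [q]_D.
Q P = [[0, 1, 6, 2], [-5, -1, 3, 2], [5, -1, 2, -4], [1, 2, 2, -2]]; applying this to [-1, 1, -2, 4] gives [-3, 6, -26, -11].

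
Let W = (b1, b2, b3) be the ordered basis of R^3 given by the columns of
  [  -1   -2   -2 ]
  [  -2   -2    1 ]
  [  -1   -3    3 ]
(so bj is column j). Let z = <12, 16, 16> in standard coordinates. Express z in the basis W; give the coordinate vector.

Write z = c_1 b1 + ... + c_3 b3 and solve for the c_i.
Gaussian elimination on [M | z] yields c = (-4, -4, 0).
Check: -4b1 - 4b2 + 0·b3 = <12, 16, 16>.

<-4, -4, 0>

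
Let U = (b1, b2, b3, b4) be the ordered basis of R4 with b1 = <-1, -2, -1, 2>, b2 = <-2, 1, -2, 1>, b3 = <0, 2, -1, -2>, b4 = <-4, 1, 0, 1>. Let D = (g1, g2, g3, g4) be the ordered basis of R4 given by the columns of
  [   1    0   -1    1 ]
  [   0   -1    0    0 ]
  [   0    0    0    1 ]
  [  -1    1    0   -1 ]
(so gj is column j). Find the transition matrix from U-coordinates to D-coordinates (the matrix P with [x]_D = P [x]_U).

Let M have columns bj and N have columns gj. Then for every x, N [x]_D = x = M [x]_U, so P = N^(-1) M.
Since det N = -1, N^(-1) has integer entries; multiplying gives P = [[1, 0, 1, -2], [2, -1, -2, -1], [1, 0, 0, 2], [-1, -2, -1, 0]].

[[1, 0, 1, -2], [2, -1, -2, -1], [1, 0, 0, 2], [-1, -2, -1, 0]]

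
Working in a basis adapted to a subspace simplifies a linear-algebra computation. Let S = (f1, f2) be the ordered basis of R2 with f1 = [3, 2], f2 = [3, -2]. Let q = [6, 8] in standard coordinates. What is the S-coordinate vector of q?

[q]_S is the unique c with M c = q, where M has columns f1, f2.
System: 3c_1 + 3c_2 = 6, 2c_1 - 2c_2 = 8; solving gives c_1 = 3, c_2 = -1.
Check: 3f1 - f2 = [6, 8].

[3, -1]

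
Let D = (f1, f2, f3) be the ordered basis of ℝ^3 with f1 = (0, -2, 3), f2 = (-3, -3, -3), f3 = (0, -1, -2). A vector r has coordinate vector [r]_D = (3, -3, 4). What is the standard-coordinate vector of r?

The coordinates say r = 3f1 - 3f2 + 4f3; adding the scaled basis vectors gives (9, -1, 10).

(9, -1, 10)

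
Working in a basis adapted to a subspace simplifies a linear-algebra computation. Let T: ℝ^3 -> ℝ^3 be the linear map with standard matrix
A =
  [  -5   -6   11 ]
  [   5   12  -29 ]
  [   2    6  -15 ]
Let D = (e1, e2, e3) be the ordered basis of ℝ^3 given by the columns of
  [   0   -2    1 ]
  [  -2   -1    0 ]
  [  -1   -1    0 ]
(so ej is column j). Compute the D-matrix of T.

[[-2, -2, -3], [-1, -3, 1], [-1, -1, -3]]

With P the matrix whose columns are e1, ..., e3, [T]_D = P^(-1) A P.
Column by column: T(e1) = A e1 = <1, 5, 3>; its D-coordinates <-2, -1, -1> give column 1.
Continuing for each basis vector yields [T]_D = [[-2, -2, -3], [-1, -3, 1], [-1, -1, -3]].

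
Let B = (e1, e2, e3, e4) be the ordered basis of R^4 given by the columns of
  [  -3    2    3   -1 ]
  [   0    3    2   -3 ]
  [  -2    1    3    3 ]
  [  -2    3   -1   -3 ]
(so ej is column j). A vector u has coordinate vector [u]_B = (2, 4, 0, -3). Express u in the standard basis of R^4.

(5, 21, -9, 17)

The coordinates say u = 2e1 + 4e2 + 0·e3 - 3e4; adding the scaled basis vectors gives (5, 21, -9, 17).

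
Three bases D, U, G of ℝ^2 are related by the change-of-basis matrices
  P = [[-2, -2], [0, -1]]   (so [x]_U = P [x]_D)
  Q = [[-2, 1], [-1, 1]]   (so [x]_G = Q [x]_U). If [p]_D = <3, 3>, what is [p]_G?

<21, 9>

Composing the changes, [p]_G = Q P [p]_D.
Q P = [[4, 3], [2, 1]]; applying this to <3, 3> gives <21, 9>.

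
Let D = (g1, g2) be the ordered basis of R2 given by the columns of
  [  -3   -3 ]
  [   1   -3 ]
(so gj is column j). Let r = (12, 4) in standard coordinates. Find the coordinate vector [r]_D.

[r]_D is the unique c with M c = r, where M has columns g1, g2.
System: -3c_1 - 3c_2 = 12, c_1 - 3c_2 = 4; solving gives c_1 = -2, c_2 = -2.
Check: -2g1 - 2g2 = (12, 4).

(-2, -2)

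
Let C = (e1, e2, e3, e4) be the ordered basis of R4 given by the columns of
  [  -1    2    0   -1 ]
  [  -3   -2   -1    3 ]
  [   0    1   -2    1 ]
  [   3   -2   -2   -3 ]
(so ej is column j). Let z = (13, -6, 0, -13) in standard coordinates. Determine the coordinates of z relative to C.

[z]_C is the unique c with M c = z, where M has columns e1, ..., e4.
Row-reducing the augmented matrix [M | z] gives c = (-3, 4, 1, -2).
Check: -3e1 + 4e2 + e3 - 2e4 = (13, -6, 0, -13).

(-3, 4, 1, -2)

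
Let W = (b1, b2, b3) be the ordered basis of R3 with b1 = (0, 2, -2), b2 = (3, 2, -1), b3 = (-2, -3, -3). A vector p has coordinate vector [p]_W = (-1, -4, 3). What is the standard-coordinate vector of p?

(-18, -19, -3)

By definition p = -b1 - 4b2 + 3b3.
Summing componentwise gives (-18, -19, -3).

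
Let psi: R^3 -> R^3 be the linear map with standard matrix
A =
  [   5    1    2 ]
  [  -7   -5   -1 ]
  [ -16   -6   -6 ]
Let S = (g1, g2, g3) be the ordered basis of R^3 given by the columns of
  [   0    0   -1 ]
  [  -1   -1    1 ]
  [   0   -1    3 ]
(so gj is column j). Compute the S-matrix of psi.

The j-th column of [psi]_S is [psi(gj)]_S.
psi(g1) = A g1 = [-1, 5, 6] = -g1 - 3g2 + g3, so column 1 is [-1, -3, 1].
Repeating for g2, g3 and assembling the columns gives [[-1, 0, -3], [-3, -3, 2], [1, 3, -2]].

[[-1, 0, -3], [-3, -3, 2], [1, 3, -2]]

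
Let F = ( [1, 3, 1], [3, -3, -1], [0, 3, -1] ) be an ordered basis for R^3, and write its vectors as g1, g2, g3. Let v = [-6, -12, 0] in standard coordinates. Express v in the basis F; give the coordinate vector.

[v]_F is the unique c with M c = v, where M has columns g1, ..., g3.
Gaussian elimination on [M | v] yields c = (-3, -1, -2).
Check: -3g1 - g2 - 2g3 = [-6, -12, 0].

[-3, -1, -2]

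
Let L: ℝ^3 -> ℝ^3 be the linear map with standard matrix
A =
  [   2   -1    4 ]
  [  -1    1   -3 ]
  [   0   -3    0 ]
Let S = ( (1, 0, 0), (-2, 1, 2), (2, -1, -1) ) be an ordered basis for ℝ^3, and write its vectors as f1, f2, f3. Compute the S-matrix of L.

[[0, -3, 1], [1, 0, 3], [2, 3, 3]]

With P the matrix whose columns are f1, ..., f3, [L]_S = P^(-1) A P.
Column by column: L(f1) = A f1 = (2, -1, 0); its S-coordinates (0, 1, 2) give column 1.
Continuing for each basis vector yields [L]_S = [[0, -3, 1], [1, 0, 3], [2, 3, 3]].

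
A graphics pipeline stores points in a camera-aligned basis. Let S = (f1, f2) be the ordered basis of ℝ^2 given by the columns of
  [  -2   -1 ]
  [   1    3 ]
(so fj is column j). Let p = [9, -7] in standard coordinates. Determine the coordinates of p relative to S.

Write p = c_1 f1 + c_2 f2 and solve for the c_i.
System: -2c_1 - c_2 = 9, c_1 + 3c_2 = -7; solving gives c_1 = -4, c_2 = -1.
Check: -4f1 - f2 = [9, -7].

[-4, -1]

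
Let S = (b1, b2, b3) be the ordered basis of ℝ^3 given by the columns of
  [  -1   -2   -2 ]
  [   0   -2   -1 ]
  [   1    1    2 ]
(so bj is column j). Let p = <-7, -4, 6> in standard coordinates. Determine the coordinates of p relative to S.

We seek scalars with c_1 b1 + ... + c_3 b3 = p; equivalently solve M c = p where the columns of M are b1, ..., b3.
Solving this 3x3 system gives c = (1, 1, 2).
Check: b1 + b2 + 2b3 = <-7, -4, 6>.

<1, 1, 2>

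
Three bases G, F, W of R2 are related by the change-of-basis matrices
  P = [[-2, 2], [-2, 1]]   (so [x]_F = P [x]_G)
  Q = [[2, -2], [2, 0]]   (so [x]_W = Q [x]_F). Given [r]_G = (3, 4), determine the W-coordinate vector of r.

(8, 4)

Apply P to get F-coordinates (2, -2), then Q to get W-coordinates.
The result is [r]_W = (8, 4).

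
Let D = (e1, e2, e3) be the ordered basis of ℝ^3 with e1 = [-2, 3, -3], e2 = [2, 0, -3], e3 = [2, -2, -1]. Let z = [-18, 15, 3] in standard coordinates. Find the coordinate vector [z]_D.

[3, -3, -3]

[z]_D is the unique c with M c = z, where M has columns e1, ..., e3.
Gaussian elimination on [M | z] yields c = (3, -3, -3).
Check: 3e1 - 3e2 - 3e3 = [-18, 15, 3].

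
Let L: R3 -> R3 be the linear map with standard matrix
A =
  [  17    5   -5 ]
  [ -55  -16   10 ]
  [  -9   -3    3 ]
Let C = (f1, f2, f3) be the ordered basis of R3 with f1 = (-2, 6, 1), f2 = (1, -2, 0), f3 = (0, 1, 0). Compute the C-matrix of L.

The j-th column of [L]_C is [L(fj)]_C.
L(f1) = A f1 = (-9, 24, 3) = 3f1 - 3f2 + 0·f3, so column 1 is (3, -3, 0).
Repeating for f2, f3 and assembling the columns gives [[3, -3, -3], [-3, 1, -1], [0, -3, 0]].

[[3, -3, -3], [-3, 1, -1], [0, -3, 0]]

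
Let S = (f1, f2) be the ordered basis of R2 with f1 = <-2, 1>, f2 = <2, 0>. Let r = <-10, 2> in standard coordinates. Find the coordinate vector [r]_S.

<2, -3>

We seek scalars with c_1 f1 + c_2 f2 = r; equivalently solve M c = r where the columns of M are f1, f2.
System: -2c_1 + 2c_2 = -10, c_1 + 0c_2 = 2; solving gives c_1 = 2, c_2 = -3.
Check: 2f1 - 3f2 = <-10, 2>.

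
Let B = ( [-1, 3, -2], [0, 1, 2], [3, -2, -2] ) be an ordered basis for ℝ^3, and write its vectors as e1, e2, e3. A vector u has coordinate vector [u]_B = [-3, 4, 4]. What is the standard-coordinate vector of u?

[15, -13, 6]

The coordinates say u = -3e1 + 4e2 + 4e3; adding the scaled basis vectors gives [15, -13, 6].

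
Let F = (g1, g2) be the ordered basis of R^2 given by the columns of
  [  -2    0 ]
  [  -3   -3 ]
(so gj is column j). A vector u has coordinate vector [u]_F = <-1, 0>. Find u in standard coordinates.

The coordinates say u = -g1 + 0·g2; adding the scaled basis vectors gives <2, 3>.

<2, 3>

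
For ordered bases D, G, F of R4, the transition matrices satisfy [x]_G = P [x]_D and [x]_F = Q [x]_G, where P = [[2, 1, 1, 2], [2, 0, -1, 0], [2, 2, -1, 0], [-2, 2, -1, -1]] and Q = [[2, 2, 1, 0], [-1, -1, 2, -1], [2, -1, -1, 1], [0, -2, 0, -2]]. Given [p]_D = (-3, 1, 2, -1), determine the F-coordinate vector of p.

(-32, -6, 11, 2)

First [p]_G = P [p]_D = (-5, -8, -6, 7).
Then [p]_F = Q [p]_G = (-32, -6, 11, 2).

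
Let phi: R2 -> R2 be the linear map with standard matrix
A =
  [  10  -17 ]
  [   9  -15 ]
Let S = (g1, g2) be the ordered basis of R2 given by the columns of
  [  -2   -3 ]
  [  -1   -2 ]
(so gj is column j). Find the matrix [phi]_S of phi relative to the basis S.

Let P have columns g1, g2. Then [phi]_S = P^(-1) A P.
Here det P = 1, so P^(-1) is integer; computing A P first and then P^(-1)(A P) gives [[-3, 1], [3, -2]].

[[-3, 1], [3, -2]]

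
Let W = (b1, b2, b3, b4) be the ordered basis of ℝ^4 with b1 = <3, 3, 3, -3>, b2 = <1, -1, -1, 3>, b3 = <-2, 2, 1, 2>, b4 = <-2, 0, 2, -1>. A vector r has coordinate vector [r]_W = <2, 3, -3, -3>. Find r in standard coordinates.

r = M [r]_W, where M has columns b1, ..., b4.
Carrying out the matrix-vector product, r = <21, -3, -6, 0>.

<21, -3, -6, 0>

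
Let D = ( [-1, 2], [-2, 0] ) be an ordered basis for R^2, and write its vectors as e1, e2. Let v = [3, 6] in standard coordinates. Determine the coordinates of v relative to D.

We seek scalars with c_1 e1 + c_2 e2 = v; equivalently solve M c = v where the columns of M are e1, e2.
System: -c_1 - 2c_2 = 3, 2c_1 + 0c_2 = 6; solving gives c_1 = 3, c_2 = -3.
Check: 3e1 - 3e2 = [3, 6].

[3, -3]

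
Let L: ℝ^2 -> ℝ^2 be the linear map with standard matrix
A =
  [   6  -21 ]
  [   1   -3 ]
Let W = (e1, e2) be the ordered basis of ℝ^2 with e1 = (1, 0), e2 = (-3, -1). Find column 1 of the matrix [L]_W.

(3, -1)

Compute L(e1) = A e1 = (6, 1) in standard coordinates.
Then write this in W-coordinates: solve for y in y_1 e1 + y_2 e2 = (6, 1).
This gives y = (3, -1), which is column 1 of [L]_W.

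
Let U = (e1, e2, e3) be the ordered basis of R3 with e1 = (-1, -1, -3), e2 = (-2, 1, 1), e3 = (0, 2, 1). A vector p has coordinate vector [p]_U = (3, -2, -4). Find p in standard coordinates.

(1, -13, -15)

By definition p = 3e1 - 2e2 - 4e3.
Summing componentwise gives (1, -13, -15).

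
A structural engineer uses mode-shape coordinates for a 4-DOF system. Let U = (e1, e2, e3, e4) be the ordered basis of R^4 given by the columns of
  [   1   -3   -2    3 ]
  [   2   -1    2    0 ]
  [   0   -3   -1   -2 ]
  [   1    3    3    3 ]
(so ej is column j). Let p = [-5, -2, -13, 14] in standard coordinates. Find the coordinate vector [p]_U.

[2, 4, -1, 1]

[p]_U is the unique c with M c = p, where M has columns e1, ..., e4.
Solving this 4x4 system gives c = (2, 4, -1, 1).
Check: 2e1 + 4e2 - e3 + e4 = [-5, -2, -13, 14].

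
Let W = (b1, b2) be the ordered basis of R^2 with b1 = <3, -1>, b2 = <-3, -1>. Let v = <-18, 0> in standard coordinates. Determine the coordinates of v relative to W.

Write v = c_1 b1 + c_2 b2 and solve for the c_i.
System: 3c_1 - 3c_2 = -18, -c_1 - c_2 = 0; solving gives c_1 = -3, c_2 = 3.
Check: -3b1 + 3b2 = <-18, 0>.

<-3, 3>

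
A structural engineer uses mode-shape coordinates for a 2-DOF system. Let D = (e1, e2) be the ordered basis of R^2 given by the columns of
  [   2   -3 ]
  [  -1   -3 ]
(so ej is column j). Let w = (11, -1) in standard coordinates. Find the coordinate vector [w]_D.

Write w = c_1 e1 + c_2 e2 and solve for the c_i.
System: 2c_1 - 3c_2 = 11, -c_1 - 3c_2 = -1; solving gives c_1 = 4, c_2 = -1.
Check: 4e1 - e2 = (11, -1).

(4, -1)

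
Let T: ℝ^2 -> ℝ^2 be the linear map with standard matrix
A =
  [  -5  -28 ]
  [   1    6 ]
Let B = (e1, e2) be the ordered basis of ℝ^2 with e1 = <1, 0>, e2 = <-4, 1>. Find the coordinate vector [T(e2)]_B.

Column 2 of [T]_B is the B-coordinate vector of T(e2).
In standard coordinates T(e2) = A e2 = <-8, 2>.
Converting to B: <-8, 2> = 0·e1 + 2e2, so the coordinate vector is <0, 2>.

<0, 2>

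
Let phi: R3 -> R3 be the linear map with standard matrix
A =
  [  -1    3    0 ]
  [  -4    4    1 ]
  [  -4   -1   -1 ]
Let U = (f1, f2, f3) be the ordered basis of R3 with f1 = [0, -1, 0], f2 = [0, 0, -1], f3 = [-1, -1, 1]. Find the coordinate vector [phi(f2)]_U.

Column 2 of [phi]_U is the U-coordinate vector of phi(f2).
In standard coordinates phi(f2) = A f2 = [0, -1, 1].
Converting to U: [0, -1, 1] = f1 - f2 + 0·f3, so the coordinate vector is [1, -1, 0].

[1, -1, 0]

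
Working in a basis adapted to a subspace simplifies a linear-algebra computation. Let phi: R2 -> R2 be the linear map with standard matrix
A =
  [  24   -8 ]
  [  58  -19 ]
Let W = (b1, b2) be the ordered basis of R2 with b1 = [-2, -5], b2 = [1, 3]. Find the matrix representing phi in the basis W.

[[3, 1], [-2, 2]]

With P the matrix whose columns are b1, b2, [phi]_W = P^(-1) A P.
Column by column: phi(b1) = A b1 = [-8, -21]; its W-coordinates [3, -2] give column 1.
Continuing for each basis vector yields [phi]_W = [[3, 1], [-2, 2]].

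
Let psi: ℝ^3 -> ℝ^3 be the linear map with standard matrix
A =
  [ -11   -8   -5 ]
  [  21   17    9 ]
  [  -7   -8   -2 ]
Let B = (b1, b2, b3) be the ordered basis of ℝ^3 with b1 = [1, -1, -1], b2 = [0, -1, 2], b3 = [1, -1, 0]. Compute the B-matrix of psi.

With P the matrix whose columns are b1, ..., b3, [psi]_B = P^(-1) A P.
Column by column: psi(b1) = A b1 = [2, -5, 3]; its B-coordinates [3, 3, -1] give column 1.
Continuing for each basis vector yields [psi]_B = [[3, -2, -3], [3, 1, -1], [-1, 0, 0]].

[[3, -2, -3], [3, 1, -1], [-1, 0, 0]]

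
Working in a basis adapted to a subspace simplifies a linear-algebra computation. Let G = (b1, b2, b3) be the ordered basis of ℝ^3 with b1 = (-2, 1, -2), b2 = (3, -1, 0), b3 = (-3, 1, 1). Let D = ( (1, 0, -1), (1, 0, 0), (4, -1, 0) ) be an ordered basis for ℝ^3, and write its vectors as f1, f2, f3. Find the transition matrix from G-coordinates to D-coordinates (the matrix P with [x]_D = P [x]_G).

[[2, 0, -1], [0, -1, 2], [-1, 1, -1]]

Take x = bj: its G-coordinates are the j-th standard unit vector, so P e_j — column j of P — equals [bj]_D.
b1 = 2f1 + 0·f2 - f3, giving column 1 = (2, 0, -1); repeating for each j gives P = [[2, 0, -1], [0, -1, 2], [-1, 1, -1]].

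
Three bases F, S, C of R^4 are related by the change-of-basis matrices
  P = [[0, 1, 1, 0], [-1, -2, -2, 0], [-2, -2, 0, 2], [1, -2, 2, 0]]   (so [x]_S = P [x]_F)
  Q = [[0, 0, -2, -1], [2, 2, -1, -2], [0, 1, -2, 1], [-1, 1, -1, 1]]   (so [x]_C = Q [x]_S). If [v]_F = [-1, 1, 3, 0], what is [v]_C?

[-3, -12, -4, -8]

Composing the changes, [v]_C = Q P [v]_F.
Q P = [[3, 6, -2, -4], [-2, 4, -6, -2], [4, 0, 0, -4], [2, -3, -1, -2]]; applying this to [-1, 1, 3, 0] gives [-3, -12, -4, -8].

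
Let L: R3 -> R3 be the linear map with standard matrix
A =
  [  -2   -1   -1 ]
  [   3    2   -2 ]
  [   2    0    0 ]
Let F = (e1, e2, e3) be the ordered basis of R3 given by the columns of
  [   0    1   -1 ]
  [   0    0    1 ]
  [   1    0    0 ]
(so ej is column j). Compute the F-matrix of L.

[[0, 2, -2], [-3, 1, 0], [-2, 3, -1]]

Let P have columns e1, ..., e3. Then [L]_F = P^(-1) A P.
Here det P = 1, so P^(-1) is integer; computing A P first and then P^(-1)(A P) gives [[0, 2, -2], [-3, 1, 0], [-2, 3, -1]].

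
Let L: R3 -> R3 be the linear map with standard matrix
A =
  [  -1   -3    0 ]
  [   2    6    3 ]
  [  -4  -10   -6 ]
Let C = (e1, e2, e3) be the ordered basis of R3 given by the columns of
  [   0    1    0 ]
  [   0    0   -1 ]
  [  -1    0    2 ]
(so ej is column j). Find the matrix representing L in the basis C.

With P the matrix whose columns are e1, ..., e3, [L]_C = P^(-1) A P.
Column by column: L(e1) = A e1 = (0, -3, 6); its C-coordinates (0, 0, 3) give column 1.
Continuing for each basis vector yields [L]_C = [[0, 0, 2], [0, -1, 3], [3, -2, 0]].

[[0, 0, 2], [0, -1, 3], [3, -2, 0]]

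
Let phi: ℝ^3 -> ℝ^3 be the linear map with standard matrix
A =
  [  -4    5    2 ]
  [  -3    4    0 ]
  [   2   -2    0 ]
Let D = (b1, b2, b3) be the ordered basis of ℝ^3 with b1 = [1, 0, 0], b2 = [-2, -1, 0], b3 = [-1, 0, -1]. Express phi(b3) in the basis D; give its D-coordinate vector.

Compute phi(b3) = A b3 = [2, 3, -2] in standard coordinates.
Then write this in D-coordinates: solve for y in y_1 b1 + ... + y_3 b3 = [2, 3, -2].
This gives y = [-2, -3, 2], which is column 3 of [phi]_D.

[-2, -3, 2]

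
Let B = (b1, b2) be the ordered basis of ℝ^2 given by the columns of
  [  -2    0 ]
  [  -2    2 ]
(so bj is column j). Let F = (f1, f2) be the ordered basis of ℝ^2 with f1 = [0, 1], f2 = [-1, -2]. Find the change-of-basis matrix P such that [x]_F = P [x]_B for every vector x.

Column j of P is [bj]_F, since P maps B-coordinates to F-coordinates.
Expressing b1 in F: b1 = 2f1 + 2f2, so column 1 of P is [2, 2].
Doing the same for each bj gives P = [[2, 2], [2, 0]].

[[2, 2], [2, 0]]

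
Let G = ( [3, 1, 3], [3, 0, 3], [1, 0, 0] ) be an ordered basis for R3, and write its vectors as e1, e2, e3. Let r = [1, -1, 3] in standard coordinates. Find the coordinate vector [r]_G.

[-1, 2, -2]

We seek scalars with c_1 e1 + ... + c_3 e3 = r; equivalently solve M c = r where the columns of M are e1, ..., e3.
Solving this 3x3 system gives c = (-1, 2, -2).
Check: -e1 + 2e2 - 2e3 = [1, -1, 3].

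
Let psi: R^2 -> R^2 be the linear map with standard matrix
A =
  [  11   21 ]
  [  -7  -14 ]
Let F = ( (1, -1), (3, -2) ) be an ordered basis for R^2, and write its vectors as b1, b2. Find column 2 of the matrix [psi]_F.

Column 2 of [psi]_F is the F-coordinate vector of psi(b2).
In standard coordinates psi(b2) = A b2 = (-9, 7).
Converting to F: (-9, 7) = -3b1 - 2b2, so the coordinate vector is (-3, -2).

(-3, -2)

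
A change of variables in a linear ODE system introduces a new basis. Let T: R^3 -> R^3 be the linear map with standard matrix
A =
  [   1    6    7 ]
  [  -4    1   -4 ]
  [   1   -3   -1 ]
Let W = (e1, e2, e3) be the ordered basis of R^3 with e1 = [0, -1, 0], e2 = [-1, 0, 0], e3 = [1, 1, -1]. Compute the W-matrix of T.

[[-2, -3, 0], [3, 2, 1], [-3, 1, 1]]

Let P have columns e1, ..., e3. Then [T]_W = P^(-1) A P.
Here det P = 1, so P^(-1) is integer; computing A P first and then P^(-1)(A P) gives [[-2, -3, 0], [3, 2, 1], [-3, 1, 1]].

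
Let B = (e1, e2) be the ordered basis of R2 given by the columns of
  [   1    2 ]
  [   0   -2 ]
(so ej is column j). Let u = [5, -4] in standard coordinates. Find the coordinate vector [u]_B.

[1, 2]

[u]_B is the unique c with M c = u, where M has columns e1, e2.
System: c_1 + 2c_2 = 5, 0c_1 - 2c_2 = -4; solving gives c_1 = 1, c_2 = 2.
Check: e1 + 2e2 = [5, -4].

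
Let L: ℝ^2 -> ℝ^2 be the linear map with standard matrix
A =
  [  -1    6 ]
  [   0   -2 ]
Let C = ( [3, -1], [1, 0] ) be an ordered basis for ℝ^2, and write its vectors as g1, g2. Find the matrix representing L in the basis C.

With P the matrix whose columns are g1, g2, [L]_C = P^(-1) A P.
Column by column: L(g1) = A g1 = [-9, 2]; its C-coordinates [-2, -3] give column 1.
Continuing for each basis vector yields [L]_C = [[-2, 0], [-3, -1]].

[[-2, 0], [-3, -1]]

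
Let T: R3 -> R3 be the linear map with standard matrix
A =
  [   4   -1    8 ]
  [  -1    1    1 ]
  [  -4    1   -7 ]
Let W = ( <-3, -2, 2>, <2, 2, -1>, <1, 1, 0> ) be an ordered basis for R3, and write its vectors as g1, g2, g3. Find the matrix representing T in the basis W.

[[-3, 1, -3], [-2, 1, -3], [1, -1, 0]]

The j-th column of [T]_W is [T(gj)]_W.
T(g1) = A g1 = <6, 3, -4> = -3g1 - 2g2 + g3, so column 1 is <-3, -2, 1>.
Repeating for g2, g3 and assembling the columns gives [[-3, 1, -3], [-2, 1, -3], [1, -1, 0]].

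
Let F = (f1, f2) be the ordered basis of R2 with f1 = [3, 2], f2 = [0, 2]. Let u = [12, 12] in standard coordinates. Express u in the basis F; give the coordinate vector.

[4, 2]

[u]_F is the unique c with M c = u, where M has columns f1, f2.
System: 3c_1 + 0c_2 = 12, 2c_1 + 2c_2 = 12; solving gives c_1 = 4, c_2 = 2.
Check: 4f1 + 2f2 = [12, 12].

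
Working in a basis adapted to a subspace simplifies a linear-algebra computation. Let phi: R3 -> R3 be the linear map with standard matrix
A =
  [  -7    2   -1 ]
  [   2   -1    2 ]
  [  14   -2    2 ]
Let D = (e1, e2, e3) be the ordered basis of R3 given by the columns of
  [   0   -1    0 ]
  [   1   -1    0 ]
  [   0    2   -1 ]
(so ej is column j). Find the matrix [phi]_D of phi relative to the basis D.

[[-3, 0, -3], [-2, -3, -1], [-2, 2, 0]]

With P the matrix whose columns are e1, ..., e3, [phi]_D = P^(-1) A P.
Column by column: phi(e1) = A e1 = [2, -1, -2]; its D-coordinates [-3, -2, -2] give column 1.
Continuing for each basis vector yields [phi]_D = [[-3, 0, -3], [-2, -3, -1], [-2, 2, 0]].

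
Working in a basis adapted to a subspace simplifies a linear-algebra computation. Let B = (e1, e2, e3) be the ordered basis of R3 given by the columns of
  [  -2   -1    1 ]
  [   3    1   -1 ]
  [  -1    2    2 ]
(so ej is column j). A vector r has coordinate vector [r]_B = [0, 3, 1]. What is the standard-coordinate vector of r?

By definition r = 0·e1 + 3e2 + e3.
Summing componentwise gives [-2, 2, 8].

[-2, 2, 8]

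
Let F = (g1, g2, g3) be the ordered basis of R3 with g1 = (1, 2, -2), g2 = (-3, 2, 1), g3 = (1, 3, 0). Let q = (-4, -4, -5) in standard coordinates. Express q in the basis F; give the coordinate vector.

(3, 1, -4)

We seek scalars with c_1 g1 + ... + c_3 g3 = q; equivalently solve M c = q where the columns of M are g1, ..., g3.
Gaussian elimination on [M | q] yields c = (3, 1, -4).
Check: 3g1 + g2 - 4g3 = (-4, -4, -5).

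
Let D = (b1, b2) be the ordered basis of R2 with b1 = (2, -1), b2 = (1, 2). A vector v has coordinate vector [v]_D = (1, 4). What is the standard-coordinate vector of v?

(6, 7)

v = M [v]_D, where M has columns b1, b2.
Carrying out the matrix-vector product, v = (6, 7).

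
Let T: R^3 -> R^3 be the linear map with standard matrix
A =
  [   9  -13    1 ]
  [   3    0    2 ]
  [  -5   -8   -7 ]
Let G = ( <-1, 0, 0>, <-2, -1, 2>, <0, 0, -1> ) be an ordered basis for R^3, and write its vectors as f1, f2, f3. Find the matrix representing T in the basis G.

[[3, -1, -3], [3, 2, 2], [1, 0, -3]]

Let P have columns f1, ..., f3. Then [T]_G = P^(-1) A P.
Here det P = -1, so P^(-1) is integer; computing A P first and then P^(-1)(A P) gives [[3, -1, -3], [3, 2, 2], [1, 0, -3]].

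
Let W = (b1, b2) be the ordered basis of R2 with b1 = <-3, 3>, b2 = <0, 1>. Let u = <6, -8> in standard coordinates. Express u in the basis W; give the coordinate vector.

<-2, -2>

Write u = c_1 b1 + c_2 b2 and solve for the c_i.
System: -3c_1 + 0c_2 = 6, 3c_1 + c_2 = -8; solving gives c_1 = -2, c_2 = -2.
Check: -2b1 - 2b2 = <6, -8>.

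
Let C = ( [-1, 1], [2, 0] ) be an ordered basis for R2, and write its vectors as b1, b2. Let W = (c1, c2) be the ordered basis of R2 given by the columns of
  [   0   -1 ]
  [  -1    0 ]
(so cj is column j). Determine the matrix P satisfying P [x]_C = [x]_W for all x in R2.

[[-1, 0], [1, -2]]

Column j of P is [bj]_W, since P maps C-coordinates to W-coordinates.
Expressing b1 in W: b1 = -c1 + c2, so column 1 of P is [-1, 1].
Doing the same for each bj gives P = [[-1, 0], [1, -2]].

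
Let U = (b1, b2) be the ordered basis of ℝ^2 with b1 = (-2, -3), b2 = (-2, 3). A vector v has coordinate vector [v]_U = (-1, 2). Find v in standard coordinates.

(-2, 9)

v = M [v]_U, where M has columns b1, b2.
Carrying out the matrix-vector product, v = (-2, 9).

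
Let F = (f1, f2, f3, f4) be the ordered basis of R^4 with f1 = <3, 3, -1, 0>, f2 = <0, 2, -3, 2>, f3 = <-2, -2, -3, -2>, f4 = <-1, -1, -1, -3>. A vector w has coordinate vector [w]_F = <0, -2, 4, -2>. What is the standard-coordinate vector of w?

w = M [w]_F, where M has columns f1, ..., f4.
Carrying out the matrix-vector product, w = <-6, -10, -4, -6>.

<-6, -10, -4, -6>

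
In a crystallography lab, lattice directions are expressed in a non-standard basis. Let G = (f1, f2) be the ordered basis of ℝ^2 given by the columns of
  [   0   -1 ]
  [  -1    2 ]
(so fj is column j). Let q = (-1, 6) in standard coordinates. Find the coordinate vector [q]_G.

(-4, 1)

Write q = c_1 f1 + c_2 f2 and solve for the c_i.
System: 0c_1 - c_2 = -1, -c_1 + 2c_2 = 6; solving gives c_1 = -4, c_2 = 1.
Check: -4f1 + f2 = (-1, 6).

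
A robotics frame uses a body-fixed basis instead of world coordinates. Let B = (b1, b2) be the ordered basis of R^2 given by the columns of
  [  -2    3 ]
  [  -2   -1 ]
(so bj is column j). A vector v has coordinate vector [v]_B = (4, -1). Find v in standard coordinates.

(-11, -7)

By definition v = 4b1 - b2.
Summing componentwise gives (-11, -7).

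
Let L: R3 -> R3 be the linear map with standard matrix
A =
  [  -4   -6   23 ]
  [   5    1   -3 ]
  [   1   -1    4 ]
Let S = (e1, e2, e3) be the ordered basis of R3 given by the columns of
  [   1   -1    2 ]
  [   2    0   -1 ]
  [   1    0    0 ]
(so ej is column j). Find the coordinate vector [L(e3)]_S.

[3, -1, -3]

Compute L(e3) = A e3 = [-2, 9, 3] in standard coordinates.
Then write this in S-coordinates: solve for y in y_1 e1 + ... + y_3 e3 = [-2, 9, 3].
This gives y = [3, -1, -3], which is column 3 of [L]_S.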